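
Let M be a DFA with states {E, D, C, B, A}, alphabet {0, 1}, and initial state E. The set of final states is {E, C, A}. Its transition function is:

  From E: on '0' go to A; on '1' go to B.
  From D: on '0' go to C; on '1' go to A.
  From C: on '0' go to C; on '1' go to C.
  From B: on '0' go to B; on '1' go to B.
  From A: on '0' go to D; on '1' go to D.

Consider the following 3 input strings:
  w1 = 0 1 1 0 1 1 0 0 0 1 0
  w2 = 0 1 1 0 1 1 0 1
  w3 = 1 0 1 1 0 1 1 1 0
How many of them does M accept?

2

w1:
  start at E
  read '0': E → A
  read '1': A → D
  read '1': D → A
  read '0': A → D
  read '1': D → A
  read '1': A → D
  read '0': D → C
  read '0': C → C
  read '0': C → C
  read '1': C → C
  read '0': C → C
  end C, accepted
w2:
  start at E
  read '0': E → A
  read '1': A → D
  read '1': D → A
  read '0': A → D
  read '1': D → A
  read '1': A → D
  read '0': D → C
  read '1': C → C
  end C, accepted
w3:
  start at E
  read '1': E → B
  read '0': B → B
  read '1': B → B
  read '1': B → B
  read '0': B → B
  read '1': B → B
  read '1': B → B
  read '1': B → B
  read '0': B → B
  end B, rejected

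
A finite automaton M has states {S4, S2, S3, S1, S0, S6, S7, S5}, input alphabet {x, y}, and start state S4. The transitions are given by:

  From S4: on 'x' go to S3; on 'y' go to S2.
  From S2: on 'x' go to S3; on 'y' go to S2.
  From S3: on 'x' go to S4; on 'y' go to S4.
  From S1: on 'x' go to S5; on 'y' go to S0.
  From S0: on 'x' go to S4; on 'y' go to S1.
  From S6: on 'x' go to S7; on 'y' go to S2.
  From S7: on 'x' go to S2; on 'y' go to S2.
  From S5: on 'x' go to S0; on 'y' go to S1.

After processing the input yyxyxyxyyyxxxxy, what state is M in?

Trace: S4 -y-> S2 -y-> S2 -x-> S3 -y-> S4 -x-> S3 -y-> S4 -x-> S3 -y-> S4 -y-> S2 -y-> S2 -x-> S3 -x-> S4 -x-> S3 -x-> S4 -y-> S2

S2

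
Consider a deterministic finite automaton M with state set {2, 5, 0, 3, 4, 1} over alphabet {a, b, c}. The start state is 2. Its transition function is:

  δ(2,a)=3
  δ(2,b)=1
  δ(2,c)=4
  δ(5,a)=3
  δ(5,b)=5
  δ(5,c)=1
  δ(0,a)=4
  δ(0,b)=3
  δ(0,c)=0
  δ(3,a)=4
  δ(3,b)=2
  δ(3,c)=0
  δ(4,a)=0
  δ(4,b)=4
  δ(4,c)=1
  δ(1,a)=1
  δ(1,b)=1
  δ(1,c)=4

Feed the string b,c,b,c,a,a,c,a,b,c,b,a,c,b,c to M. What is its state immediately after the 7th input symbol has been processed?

4

start at 2
read 'b': 2 → 1
read 'c': 1 → 4
read 'b': 4 → 4
read 'c': 4 → 1
read 'a': 1 → 1
read 'a': 1 → 1
read 'c': 1 → 4
After 7 symbols: 4.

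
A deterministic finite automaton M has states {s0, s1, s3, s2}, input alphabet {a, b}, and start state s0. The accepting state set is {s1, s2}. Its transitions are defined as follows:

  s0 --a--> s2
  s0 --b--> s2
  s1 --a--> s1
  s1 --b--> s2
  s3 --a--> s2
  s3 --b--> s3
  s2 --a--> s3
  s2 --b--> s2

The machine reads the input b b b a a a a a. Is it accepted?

No

Trace: s0 -b-> s2 -b-> s2 -b-> s2 -a-> s3 -a-> s2 -a-> s3 -a-> s2 -a-> s3
End state s3 is not accepting.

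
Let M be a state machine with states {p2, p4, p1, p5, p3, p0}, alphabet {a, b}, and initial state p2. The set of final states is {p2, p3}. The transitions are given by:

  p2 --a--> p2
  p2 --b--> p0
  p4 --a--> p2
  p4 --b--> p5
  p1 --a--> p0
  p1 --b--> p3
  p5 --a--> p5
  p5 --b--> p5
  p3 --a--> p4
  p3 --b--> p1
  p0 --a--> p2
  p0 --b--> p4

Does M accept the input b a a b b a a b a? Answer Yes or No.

Yes

Trace: p2 -b-> p0 -a-> p2 -a-> p2 -b-> p0 -b-> p4 -a-> p2 -a-> p2 -b-> p0 -a-> p2
End state p2 is accepting.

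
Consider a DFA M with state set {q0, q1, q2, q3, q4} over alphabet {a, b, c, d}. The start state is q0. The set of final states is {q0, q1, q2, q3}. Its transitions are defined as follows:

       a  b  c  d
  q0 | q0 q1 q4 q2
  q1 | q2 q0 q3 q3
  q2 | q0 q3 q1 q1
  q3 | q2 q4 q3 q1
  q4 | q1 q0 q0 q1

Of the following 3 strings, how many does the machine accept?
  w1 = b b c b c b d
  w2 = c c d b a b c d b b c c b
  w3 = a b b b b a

2

w1:
  start at q0
  read 'b': q0 → q1
  read 'b': q1 → q0
  read 'c': q0 → q4
  read 'b': q4 → q0
  read 'c': q0 → q4
  read 'b': q4 → q0
  read 'd': q0 → q2
  end q2, accepted
w2:
  start at q0
  read 'c': q0 → q4
  read 'c': q4 → q0
  read 'd': q0 → q2
  read 'b': q2 → q3
  read 'a': q3 → q2
  read 'b': q2 → q3
  read 'c': q3 → q3
  read 'd': q3 → q1
  read 'b': q1 → q0
  read 'b': q0 → q1
  read 'c': q1 → q3
  read 'c': q3 → q3
  read 'b': q3 → q4
  end q4, rejected
w3:
  start at q0
  read 'a': q0 → q0
  read 'b': q0 → q1
  read 'b': q1 → q0
  read 'b': q0 → q1
  read 'b': q1 → q0
  read 'a': q0 → q0
  end q0, accepted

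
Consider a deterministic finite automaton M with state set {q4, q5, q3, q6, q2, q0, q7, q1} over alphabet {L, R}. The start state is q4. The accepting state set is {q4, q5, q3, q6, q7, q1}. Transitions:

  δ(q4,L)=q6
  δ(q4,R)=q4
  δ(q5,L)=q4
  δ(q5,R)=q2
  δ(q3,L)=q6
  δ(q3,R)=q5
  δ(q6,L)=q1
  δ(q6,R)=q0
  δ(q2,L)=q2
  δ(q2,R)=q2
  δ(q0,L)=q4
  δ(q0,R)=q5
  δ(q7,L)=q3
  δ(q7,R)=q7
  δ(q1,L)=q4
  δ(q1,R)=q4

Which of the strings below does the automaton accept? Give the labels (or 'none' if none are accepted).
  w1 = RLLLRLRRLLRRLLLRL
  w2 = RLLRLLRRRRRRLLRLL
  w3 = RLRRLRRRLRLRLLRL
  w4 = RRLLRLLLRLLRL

w1, w2, w3, w4

w1:
  start at q4
  read 'R': q4 → q4
  read 'L': q4 → q6
  read 'L': q6 → q1
  read 'L': q1 → q4
  read 'R': q4 → q4
  read 'L': q4 → q6
  read 'R': q6 → q0
  read 'R': q0 → q5
  read 'L': q5 → q4
  read 'L': q4 → q6
  read 'R': q6 → q0
  read 'R': q0 → q5
  read 'L': q5 → q4
  read 'L': q4 → q6
  read 'L': q6 → q1
  read 'R': q1 → q4
  read 'L': q4 → q6
  end q6, accepted
w2:
  start at q4
  read 'R': q4 → q4
  read 'L': q4 → q6
  read 'L': q6 → q1
  read 'R': q1 → q4
  read 'L': q4 → q6
  read 'L': q6 → q1
  read 'R': q1 → q4
  read 'R': q4 → q4
  read 'R': q4 → q4
  read 'R': q4 → q4
  read 'R': q4 → q4
  read 'R': q4 → q4
  read 'L': q4 → q6
  read 'L': q6 → q1
  read 'R': q1 → q4
  read 'L': q4 → q6
  read 'L': q6 → q1
  end q1, accepted
w3:
  start at q4
  read 'R': q4 → q4
  read 'L': q4 → q6
  read 'R': q6 → q0
  read 'R': q0 → q5
  read 'L': q5 → q4
  read 'R': q4 → q4
  read 'R': q4 → q4
  read 'R': q4 → q4
  read 'L': q4 → q6
  read 'R': q6 → q0
  read 'L': q0 → q4
  read 'R': q4 → q4
  read 'L': q4 → q6
  read 'L': q6 → q1
  read 'R': q1 → q4
  read 'L': q4 → q6
  end q6, accepted
w4:
  start at q4
  read 'R': q4 → q4
  read 'R': q4 → q4
  read 'L': q4 → q6
  read 'L': q6 → q1
  read 'R': q1 → q4
  read 'L': q4 → q6
  read 'L': q6 → q1
  read 'L': q1 → q4
  read 'R': q4 → q4
  read 'L': q4 → q6
  read 'L': q6 → q1
  read 'R': q1 → q4
  read 'L': q4 → q6
  end q6, accepted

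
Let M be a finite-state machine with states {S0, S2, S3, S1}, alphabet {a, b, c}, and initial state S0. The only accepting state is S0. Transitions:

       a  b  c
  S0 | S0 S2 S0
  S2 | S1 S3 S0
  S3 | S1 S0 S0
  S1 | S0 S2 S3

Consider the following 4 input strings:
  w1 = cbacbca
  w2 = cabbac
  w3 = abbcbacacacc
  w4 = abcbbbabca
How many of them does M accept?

w1: S0 → S0 → S2 → S1 → S3 → S0 → S0 → S0  → end S0, accepted
w2: S0 → S0 → S0 → S2 → S3 → S1 → S3  → end S3, rejected
w3: S0 → S0 → S2 → S3 → S0 → S2 → S1 → S3 → S1 → S3 → S1 → S3 → S0  → end S0, accepted
w4: S0 → S0 → S2 → S0 → S2 → S3 → S0 → S0 → S2 → S0 → S0  → end S0, accepted

3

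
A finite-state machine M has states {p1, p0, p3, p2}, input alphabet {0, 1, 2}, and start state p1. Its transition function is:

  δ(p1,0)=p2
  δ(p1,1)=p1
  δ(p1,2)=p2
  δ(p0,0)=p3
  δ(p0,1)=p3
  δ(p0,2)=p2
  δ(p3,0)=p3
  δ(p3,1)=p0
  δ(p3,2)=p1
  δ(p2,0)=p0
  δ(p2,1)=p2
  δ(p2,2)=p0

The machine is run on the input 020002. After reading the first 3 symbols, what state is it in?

p3

start at p1
read '0': p1 → p2
read '2': p2 → p0
read '0': p0 → p3
After 3 symbols: p3.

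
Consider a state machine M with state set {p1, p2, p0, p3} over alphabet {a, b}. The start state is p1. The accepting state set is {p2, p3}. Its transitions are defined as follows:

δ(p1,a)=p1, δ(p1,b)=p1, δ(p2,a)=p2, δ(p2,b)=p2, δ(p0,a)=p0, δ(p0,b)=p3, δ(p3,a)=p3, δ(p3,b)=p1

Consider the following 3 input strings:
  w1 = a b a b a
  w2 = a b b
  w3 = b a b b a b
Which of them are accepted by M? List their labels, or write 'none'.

w1:
  start at p1
  read 'a': p1 → p1
  read 'b': p1 → p1
  read 'a': p1 → p1
  read 'b': p1 → p1
  read 'a': p1 → p1
  end p1, rejected
w2:
  start at p1
  read 'a': p1 → p1
  read 'b': p1 → p1
  read 'b': p1 → p1
  end p1, rejected
w3:
  start at p1
  read 'b': p1 → p1
  read 'a': p1 → p1
  read 'b': p1 → p1
  read 'b': p1 → p1
  read 'a': p1 → p1
  read 'b': p1 → p1
  end p1, rejected

none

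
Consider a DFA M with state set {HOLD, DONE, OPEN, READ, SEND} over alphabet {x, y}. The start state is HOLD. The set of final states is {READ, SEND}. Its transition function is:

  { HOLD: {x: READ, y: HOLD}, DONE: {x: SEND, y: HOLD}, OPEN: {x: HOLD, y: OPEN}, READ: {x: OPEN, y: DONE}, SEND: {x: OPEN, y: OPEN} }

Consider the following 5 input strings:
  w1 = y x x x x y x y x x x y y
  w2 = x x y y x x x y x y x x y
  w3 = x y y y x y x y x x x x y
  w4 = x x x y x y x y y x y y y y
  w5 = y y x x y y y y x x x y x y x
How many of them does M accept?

w1: Trace: HOLD -y-> HOLD -x-> READ -x-> OPEN -x-> HOLD -x-> READ -y-> DONE -x-> SEND -y-> OPEN -x-> HOLD -x-> READ -x-> OPEN -y-> OPEN -y-> OPEN  → end OPEN, rejected
w2: Trace: HOLD -x-> READ -x-> OPEN -y-> OPEN -y-> OPEN -x-> HOLD -x-> READ -x-> OPEN -y-> OPEN -x-> HOLD -y-> HOLD -x-> READ -x-> OPEN -y-> OPEN  → end OPEN, rejected
w3: Trace: HOLD -x-> READ -y-> DONE -y-> HOLD -y-> HOLD -x-> READ -y-> DONE -x-> SEND -y-> OPEN -x-> HOLD -x-> READ -x-> OPEN -x-> HOLD -y-> HOLD  → end HOLD, rejected
w4: Trace: HOLD -x-> READ -x-> OPEN -x-> HOLD -y-> HOLD -x-> READ -y-> DONE -x-> SEND -y-> OPEN -y-> OPEN -x-> HOLD -y-> HOLD -y-> HOLD -y-> HOLD -y-> HOLD  → end HOLD, rejected
w5: Trace: HOLD -y-> HOLD -y-> HOLD -x-> READ -x-> OPEN -y-> OPEN -y-> OPEN -y-> OPEN -y-> OPEN -x-> HOLD -x-> READ -x-> OPEN -y-> OPEN -x-> HOLD -y-> HOLD -x-> READ  → end READ, accepted

1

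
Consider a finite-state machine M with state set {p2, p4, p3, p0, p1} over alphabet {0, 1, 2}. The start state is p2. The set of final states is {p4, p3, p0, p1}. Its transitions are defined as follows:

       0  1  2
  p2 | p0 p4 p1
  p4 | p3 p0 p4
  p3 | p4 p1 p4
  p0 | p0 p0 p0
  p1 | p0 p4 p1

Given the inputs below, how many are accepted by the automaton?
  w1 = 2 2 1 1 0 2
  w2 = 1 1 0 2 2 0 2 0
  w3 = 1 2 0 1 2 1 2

w1:
  start at p2
  read '2': p2 → p1
  read '2': p1 → p1
  read '1': p1 → p4
  read '1': p4 → p0
  read '0': p0 → p0
  read '2': p0 → p0
  end p0, accepted
w2:
  start at p2
  read '1': p2 → p4
  read '1': p4 → p0
  read '0': p0 → p0
  read '2': p0 → p0
  read '2': p0 → p0
  read '0': p0 → p0
  read '2': p0 → p0
  read '0': p0 → p0
  end p0, accepted
w3:
  start at p2
  read '1': p2 → p4
  read '2': p4 → p4
  read '0': p4 → p3
  read '1': p3 → p1
  read '2': p1 → p1
  read '1': p1 → p4
  read '2': p4 → p4
  end p4, accepted

3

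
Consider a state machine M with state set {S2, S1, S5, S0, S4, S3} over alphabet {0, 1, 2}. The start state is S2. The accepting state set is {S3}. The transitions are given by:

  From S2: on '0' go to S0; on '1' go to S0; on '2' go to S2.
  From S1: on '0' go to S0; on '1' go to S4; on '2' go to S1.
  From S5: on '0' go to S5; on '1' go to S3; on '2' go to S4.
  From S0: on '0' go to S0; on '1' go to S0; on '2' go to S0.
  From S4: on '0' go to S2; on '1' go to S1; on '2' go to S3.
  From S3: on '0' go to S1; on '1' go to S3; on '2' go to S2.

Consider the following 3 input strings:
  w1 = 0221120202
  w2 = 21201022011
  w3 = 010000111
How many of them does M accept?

0

w1:
  start at S2
  read '0': S2 → S0
  read '2': S0 → S0
  read '2': S0 → S0
  read '1': S0 → S0
  read '1': S0 → S0
  read '2': S0 → S0
  read '0': S0 → S0
  read '2': S0 → S0
  read '0': S0 → S0
  read '2': S0 → S0
  end S0, rejected
w2:
  start at S2
  read '2': S2 → S2
  read '1': S2 → S0
  read '2': S0 → S0
  read '0': S0 → S0
  read '1': S0 → S0
  read '0': S0 → S0
  read '2': S0 → S0
  read '2': S0 → S0
  read '0': S0 → S0
  read '1': S0 → S0
  read '1': S0 → S0
  end S0, rejected
w3:
  start at S2
  read '0': S2 → S0
  read '1': S0 → S0
  read '0': S0 → S0
  read '0': S0 → S0
  read '0': S0 → S0
  read '0': S0 → S0
  read '1': S0 → S0
  read '1': S0 → S0
  read '1': S0 → S0
  end S0, rejected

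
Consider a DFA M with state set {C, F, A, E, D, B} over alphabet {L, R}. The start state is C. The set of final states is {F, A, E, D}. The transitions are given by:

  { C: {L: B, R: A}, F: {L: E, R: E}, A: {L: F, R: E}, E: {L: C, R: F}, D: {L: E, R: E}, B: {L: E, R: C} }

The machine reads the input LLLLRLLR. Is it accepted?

Yes

Trace: C -L-> B -L-> E -L-> C -L-> B -R-> C -L-> B -L-> E -R-> F
End state F is accepting.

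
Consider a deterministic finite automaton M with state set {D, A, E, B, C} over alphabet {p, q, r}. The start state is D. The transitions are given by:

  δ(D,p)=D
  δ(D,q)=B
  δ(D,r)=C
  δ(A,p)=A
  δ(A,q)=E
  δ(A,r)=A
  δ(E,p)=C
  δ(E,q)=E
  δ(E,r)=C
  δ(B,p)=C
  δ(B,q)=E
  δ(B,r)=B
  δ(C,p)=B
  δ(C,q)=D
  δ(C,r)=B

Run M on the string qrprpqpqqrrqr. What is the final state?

Trace: D -q-> B -r-> B -p-> C -r-> B -p-> C -q-> D -p-> D -q-> B -q-> E -r-> C -r-> B -q-> E -r-> C

C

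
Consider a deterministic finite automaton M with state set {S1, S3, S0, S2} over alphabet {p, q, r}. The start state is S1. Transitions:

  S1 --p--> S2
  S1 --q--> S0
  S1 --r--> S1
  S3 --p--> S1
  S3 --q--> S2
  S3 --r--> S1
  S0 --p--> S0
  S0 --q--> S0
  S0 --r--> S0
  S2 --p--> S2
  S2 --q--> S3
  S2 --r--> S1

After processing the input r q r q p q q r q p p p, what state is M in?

S0

Trace: S1 -r-> S1 -q-> S0 -r-> S0 -q-> S0 -p-> S0 -q-> S0 -q-> S0 -r-> S0 -q-> S0 -p-> S0 -p-> S0 -p-> S0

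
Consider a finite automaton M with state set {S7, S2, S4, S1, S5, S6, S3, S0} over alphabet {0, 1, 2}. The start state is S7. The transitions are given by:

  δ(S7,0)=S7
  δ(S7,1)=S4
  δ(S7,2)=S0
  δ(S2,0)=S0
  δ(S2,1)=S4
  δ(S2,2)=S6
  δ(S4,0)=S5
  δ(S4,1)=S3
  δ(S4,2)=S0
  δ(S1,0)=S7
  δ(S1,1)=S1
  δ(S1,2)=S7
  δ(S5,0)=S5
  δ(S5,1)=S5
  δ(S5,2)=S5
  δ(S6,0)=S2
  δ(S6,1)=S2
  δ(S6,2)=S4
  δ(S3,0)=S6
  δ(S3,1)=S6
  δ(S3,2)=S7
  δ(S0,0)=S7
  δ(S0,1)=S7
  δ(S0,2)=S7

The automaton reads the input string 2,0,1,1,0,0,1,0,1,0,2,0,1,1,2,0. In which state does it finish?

S5

Trace: S7 -2-> S0 -0-> S7 -1-> S4 -1-> S3 -0-> S6 -0-> S2 -1-> S4 -0-> S5 -1-> S5 -0-> S5 -2-> S5 -0-> S5 -1-> S5 -1-> S5 -2-> S5 -0-> S5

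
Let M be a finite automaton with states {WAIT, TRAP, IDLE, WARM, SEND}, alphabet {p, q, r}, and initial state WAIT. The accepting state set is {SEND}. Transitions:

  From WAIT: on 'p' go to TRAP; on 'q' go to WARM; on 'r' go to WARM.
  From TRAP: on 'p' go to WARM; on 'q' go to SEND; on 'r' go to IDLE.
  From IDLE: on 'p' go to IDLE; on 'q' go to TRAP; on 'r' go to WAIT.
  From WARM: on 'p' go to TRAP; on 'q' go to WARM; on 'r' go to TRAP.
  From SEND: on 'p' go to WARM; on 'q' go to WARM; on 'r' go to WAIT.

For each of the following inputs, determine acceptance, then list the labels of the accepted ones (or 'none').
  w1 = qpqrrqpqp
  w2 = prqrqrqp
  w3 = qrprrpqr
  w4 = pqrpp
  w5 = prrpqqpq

w5

w1: Trace: WAIT -q-> WARM -p-> TRAP -q-> SEND -r-> WAIT -r-> WARM -q-> WARM -p-> TRAP -q-> SEND -p-> WARM  → end WARM, rejected
w2: Trace: WAIT -p-> TRAP -r-> IDLE -q-> TRAP -r-> IDLE -q-> TRAP -r-> IDLE -q-> TRAP -p-> WARM  → end WARM, rejected
w3: Trace: WAIT -q-> WARM -r-> TRAP -p-> WARM -r-> TRAP -r-> IDLE -p-> IDLE -q-> TRAP -r-> IDLE  → end IDLE, rejected
w4: Trace: WAIT -p-> TRAP -q-> SEND -r-> WAIT -p-> TRAP -p-> WARM  → end WARM, rejected
w5: Trace: WAIT -p-> TRAP -r-> IDLE -r-> WAIT -p-> TRAP -q-> SEND -q-> WARM -p-> TRAP -q-> SEND  → end SEND, accepted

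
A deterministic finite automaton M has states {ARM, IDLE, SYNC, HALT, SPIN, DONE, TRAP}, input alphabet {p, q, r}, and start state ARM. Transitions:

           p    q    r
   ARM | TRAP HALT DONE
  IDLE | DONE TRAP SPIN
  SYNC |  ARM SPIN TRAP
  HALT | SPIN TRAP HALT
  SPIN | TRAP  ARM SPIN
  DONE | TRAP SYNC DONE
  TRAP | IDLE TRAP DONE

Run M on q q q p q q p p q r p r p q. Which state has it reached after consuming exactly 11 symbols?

start at ARM
read 'q': ARM → HALT
read 'q': HALT → TRAP
read 'q': TRAP → TRAP
read 'p': TRAP → IDLE
read 'q': IDLE → TRAP
read 'q': TRAP → TRAP
read 'p': TRAP → IDLE
read 'p': IDLE → DONE
read 'q': DONE → SYNC
read 'r': SYNC → TRAP
read 'p': TRAP → IDLE
After 11 symbols: IDLE.

IDLE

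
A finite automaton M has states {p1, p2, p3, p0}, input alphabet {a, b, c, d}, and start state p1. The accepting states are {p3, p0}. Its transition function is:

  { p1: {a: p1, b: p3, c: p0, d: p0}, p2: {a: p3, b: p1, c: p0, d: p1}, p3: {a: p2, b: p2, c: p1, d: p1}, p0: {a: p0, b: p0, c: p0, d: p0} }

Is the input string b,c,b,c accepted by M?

p1 → p3 → p1 → p3 → p1
End state p1 is not accepting.

No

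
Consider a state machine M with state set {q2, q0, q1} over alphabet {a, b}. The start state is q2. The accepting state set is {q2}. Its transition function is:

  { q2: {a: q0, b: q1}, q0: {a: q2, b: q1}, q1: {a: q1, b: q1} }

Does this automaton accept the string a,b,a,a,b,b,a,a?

No

start at q2
read 'a': q2 → q0
read 'b': q0 → q1
read 'a': q1 → q1
read 'a': q1 → q1
read 'b': q1 → q1
read 'b': q1 → q1
read 'a': q1 → q1
read 'a': q1 → q1
End state q1 is not accepting.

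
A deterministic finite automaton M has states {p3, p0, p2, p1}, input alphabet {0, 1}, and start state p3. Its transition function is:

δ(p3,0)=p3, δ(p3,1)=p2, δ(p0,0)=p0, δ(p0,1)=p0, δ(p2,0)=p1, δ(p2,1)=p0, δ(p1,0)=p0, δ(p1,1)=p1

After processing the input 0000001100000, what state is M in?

Trace: p3 -0-> p3 -0-> p3 -0-> p3 -0-> p3 -0-> p3 -0-> p3 -1-> p2 -1-> p0 -0-> p0 -0-> p0 -0-> p0 -0-> p0 -0-> p0

p0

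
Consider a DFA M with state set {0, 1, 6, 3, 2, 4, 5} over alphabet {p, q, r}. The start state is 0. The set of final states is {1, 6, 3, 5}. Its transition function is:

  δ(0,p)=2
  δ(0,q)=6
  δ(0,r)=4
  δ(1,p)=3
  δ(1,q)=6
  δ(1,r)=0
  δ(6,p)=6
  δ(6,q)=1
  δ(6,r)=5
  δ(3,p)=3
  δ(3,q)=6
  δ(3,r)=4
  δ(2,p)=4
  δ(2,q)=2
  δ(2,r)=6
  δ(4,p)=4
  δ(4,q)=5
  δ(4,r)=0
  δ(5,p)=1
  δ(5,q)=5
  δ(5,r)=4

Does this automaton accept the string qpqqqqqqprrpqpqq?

start at 0
read 'q': 0 → 6
read 'p': 6 → 6
read 'q': 6 → 1
read 'q': 1 → 6
read 'q': 6 → 1
read 'q': 1 → 6
read 'q': 6 → 1
read 'q': 1 → 6
read 'p': 6 → 6
read 'r': 6 → 5
read 'r': 5 → 4
read 'p': 4 → 4
read 'q': 4 → 5
read 'p': 5 → 1
read 'q': 1 → 6
read 'q': 6 → 1
End state 1 is accepting.

Yes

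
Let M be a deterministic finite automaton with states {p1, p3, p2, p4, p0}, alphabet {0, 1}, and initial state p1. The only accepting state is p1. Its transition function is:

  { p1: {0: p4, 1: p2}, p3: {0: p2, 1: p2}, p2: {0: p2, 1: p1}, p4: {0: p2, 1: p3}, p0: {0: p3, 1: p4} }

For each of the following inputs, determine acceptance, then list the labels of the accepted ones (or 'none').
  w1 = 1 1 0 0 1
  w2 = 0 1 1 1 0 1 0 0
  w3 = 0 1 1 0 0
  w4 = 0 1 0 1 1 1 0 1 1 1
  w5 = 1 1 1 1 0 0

w1, w4

w1: p1 → p2 → p1 → p4 → p2 → p1  → end p1, accepted
w2: p1 → p4 → p3 → p2 → p1 → p4 → p3 → p2 → p2  → end p2, rejected
w3: p1 → p4 → p3 → p2 → p2 → p2  → end p2, rejected
w4: p1 → p4 → p3 → p2 → p1 → p2 → p1 → p4 → p3 → p2 → p1  → end p1, accepted
w5: p1 → p2 → p1 → p2 → p1 → p4 → p2  → end p2, rejected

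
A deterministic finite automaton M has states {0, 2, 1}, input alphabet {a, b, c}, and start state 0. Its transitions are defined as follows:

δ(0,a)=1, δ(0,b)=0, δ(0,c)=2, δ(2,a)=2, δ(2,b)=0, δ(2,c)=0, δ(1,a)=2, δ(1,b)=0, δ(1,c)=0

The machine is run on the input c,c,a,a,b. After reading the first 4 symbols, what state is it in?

2

start at 0
read 'c': 0 → 2
read 'c': 2 → 0
read 'a': 0 → 1
read 'a': 1 → 2
After 4 symbols: 2.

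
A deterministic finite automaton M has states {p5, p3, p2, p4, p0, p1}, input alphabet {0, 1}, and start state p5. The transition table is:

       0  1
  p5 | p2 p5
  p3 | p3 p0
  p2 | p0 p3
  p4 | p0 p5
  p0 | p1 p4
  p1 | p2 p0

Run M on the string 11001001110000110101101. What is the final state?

Trace: p5 -1-> p5 -1-> p5 -0-> p2 -0-> p0 -1-> p4 -0-> p0 -0-> p1 -1-> p0 -1-> p4 -1-> p5 -0-> p2 -0-> p0 -0-> p1 -0-> p2 -1-> p3 -1-> p0 -0-> p1 -1-> p0 -0-> p1 -1-> p0 -1-> p4 -0-> p0 -1-> p4

p4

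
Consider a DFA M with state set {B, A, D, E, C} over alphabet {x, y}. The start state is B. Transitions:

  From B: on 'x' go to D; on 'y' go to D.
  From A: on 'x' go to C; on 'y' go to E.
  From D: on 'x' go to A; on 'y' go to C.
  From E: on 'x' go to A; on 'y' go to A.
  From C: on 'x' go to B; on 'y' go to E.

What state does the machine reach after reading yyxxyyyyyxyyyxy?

E

start at B
read 'y': B → D
read 'y': D → C
read 'x': C → B
read 'x': B → D
read 'y': D → C
read 'y': C → E
read 'y': E → A
read 'y': A → E
read 'y': E → A
read 'x': A → C
read 'y': C → E
read 'y': E → A
read 'y': A → E
read 'x': E → A
read 'y': A → E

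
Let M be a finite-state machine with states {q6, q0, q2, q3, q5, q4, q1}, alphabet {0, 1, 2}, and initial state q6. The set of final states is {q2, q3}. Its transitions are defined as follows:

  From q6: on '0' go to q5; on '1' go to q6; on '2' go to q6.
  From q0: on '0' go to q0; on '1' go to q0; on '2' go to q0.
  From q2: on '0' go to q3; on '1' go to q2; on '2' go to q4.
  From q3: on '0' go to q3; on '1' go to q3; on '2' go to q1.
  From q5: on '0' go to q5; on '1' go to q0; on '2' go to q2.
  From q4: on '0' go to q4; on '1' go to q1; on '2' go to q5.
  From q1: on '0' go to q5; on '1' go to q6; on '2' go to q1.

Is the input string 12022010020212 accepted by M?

No

q6 → q6 → q6 → q5 → q2 → q4 → q4 → q1 → q5 → q5 → q2 → q3 → q1 → q6 → q6
End state q6 is not accepting.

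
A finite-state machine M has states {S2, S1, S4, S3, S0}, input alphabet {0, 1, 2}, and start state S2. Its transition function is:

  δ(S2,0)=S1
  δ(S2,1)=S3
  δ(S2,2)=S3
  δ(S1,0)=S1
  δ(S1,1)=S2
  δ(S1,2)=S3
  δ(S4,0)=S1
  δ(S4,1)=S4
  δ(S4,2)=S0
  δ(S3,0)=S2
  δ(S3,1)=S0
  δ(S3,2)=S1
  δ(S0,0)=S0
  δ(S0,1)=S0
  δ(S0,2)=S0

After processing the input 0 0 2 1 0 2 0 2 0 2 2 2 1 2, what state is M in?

S0

start at S2
read '0': S2 → S1
read '0': S1 → S1
read '2': S1 → S3
read '1': S3 → S0
read '0': S0 → S0
read '2': S0 → S0
read '0': S0 → S0
read '2': S0 → S0
read '0': S0 → S0
read '2': S0 → S0
read '2': S0 → S0
read '2': S0 → S0
read '1': S0 → S0
read '2': S0 → S0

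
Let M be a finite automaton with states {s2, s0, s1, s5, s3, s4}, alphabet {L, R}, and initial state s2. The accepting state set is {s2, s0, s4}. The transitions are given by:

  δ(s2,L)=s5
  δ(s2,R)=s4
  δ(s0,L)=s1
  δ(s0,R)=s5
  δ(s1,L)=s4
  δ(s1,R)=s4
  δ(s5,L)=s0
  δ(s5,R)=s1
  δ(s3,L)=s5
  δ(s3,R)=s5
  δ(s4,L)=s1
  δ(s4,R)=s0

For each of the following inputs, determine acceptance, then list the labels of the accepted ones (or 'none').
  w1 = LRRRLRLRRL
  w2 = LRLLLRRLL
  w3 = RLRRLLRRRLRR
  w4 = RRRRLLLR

w4

w1: s2 → s5 → s1 → s4 → s0 → s1 → s4 → s1 → s4 → s0 → s1  → end s1, rejected
w2: s2 → s5 → s1 → s4 → s1 → s4 → s0 → s5 → s0 → s1  → end s1, rejected
w3: s2 → s4 → s1 → s4 → s0 → s1 → s4 → s0 → s5 → s1 → s4 → s0 → s5  → end s5, rejected
w4: s2 → s4 → s0 → s5 → s1 → s4 → s1 → s4 → s0  → end s0, accepted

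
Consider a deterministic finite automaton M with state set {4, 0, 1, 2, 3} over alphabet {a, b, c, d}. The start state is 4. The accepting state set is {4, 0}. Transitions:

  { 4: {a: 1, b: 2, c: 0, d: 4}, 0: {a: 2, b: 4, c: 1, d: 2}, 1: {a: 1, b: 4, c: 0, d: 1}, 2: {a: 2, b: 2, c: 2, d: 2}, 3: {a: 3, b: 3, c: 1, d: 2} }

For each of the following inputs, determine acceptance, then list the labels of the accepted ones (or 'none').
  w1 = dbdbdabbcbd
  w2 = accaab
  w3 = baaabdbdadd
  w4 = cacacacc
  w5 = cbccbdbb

w1:
  start at 4
  read 'd': 4 → 4
  read 'b': 4 → 2
  read 'd': 2 → 2
  read 'b': 2 → 2
  read 'd': 2 → 2
  read 'a': 2 → 2
  read 'b': 2 → 2
  read 'b': 2 → 2
  read 'c': 2 → 2
  read 'b': 2 → 2
  read 'd': 2 → 2
  end 2, rejected
w2:
  start at 4
  read 'a': 4 → 1
  read 'c': 1 → 0
  read 'c': 0 → 1
  read 'a': 1 → 1
  read 'a': 1 → 1
  read 'b': 1 → 4
  end 4, accepted
w3:
  start at 4
  read 'b': 4 → 2
  read 'a': 2 → 2
  read 'a': 2 → 2
  read 'a': 2 → 2
  read 'b': 2 → 2
  read 'd': 2 → 2
  read 'b': 2 → 2
  read 'd': 2 → 2
  read 'a': 2 → 2
  read 'd': 2 → 2
  read 'd': 2 → 2
  end 2, rejected
w4:
  start at 4
  read 'c': 4 → 0
  read 'a': 0 → 2
  read 'c': 2 → 2
  read 'a': 2 → 2
  read 'c': 2 → 2
  read 'a': 2 → 2
  read 'c': 2 → 2
  read 'c': 2 → 2
  end 2, rejected
w5:
  start at 4
  read 'c': 4 → 0
  read 'b': 0 → 4
  read 'c': 4 → 0
  read 'c': 0 → 1
  read 'b': 1 → 4
  read 'd': 4 → 4
  read 'b': 4 → 2
  read 'b': 2 → 2
  end 2, rejected

w2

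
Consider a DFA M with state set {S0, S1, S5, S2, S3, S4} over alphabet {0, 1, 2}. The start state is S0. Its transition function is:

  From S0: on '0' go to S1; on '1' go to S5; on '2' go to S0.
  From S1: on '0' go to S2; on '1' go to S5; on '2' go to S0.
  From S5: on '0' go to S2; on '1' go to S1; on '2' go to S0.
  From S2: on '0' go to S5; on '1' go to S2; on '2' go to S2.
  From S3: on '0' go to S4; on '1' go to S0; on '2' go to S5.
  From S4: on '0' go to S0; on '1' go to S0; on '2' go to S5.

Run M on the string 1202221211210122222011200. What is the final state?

start at S0
read '1': S0 → S5
read '2': S5 → S0
read '0': S0 → S1
read '2': S1 → S0
read '2': S0 → S0
read '2': S0 → S0
read '1': S0 → S5
read '2': S5 → S0
read '1': S0 → S5
read '1': S5 → S1
read '2': S1 → S0
read '1': S0 → S5
read '0': S5 → S2
read '1': S2 → S2
read '2': S2 → S2
read '2': S2 → S2
read '2': S2 → S2
read '2': S2 → S2
read '2': S2 → S2
read '0': S2 → S5
read '1': S5 → S1
read '1': S1 → S5
read '2': S5 → S0
read '0': S0 → S1
read '0': S1 → S2

S2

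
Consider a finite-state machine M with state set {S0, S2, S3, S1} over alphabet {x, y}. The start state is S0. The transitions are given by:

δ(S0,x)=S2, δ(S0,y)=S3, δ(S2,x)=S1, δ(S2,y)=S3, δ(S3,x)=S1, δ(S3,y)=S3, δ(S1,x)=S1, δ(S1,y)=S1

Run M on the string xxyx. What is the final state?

S1

start at S0
read 'x': S0 → S2
read 'x': S2 → S1
read 'y': S1 → S1
read 'x': S1 → S1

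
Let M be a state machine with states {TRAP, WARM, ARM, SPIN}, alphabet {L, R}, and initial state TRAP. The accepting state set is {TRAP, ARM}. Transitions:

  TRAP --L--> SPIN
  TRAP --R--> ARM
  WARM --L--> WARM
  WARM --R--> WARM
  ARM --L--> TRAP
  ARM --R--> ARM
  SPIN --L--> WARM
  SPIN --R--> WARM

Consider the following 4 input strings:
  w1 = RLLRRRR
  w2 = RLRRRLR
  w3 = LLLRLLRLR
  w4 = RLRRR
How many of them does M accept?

w1: TRAP → ARM → TRAP → SPIN → WARM → WARM → WARM → WARM  → end WARM, rejected
w2: TRAP → ARM → TRAP → ARM → ARM → ARM → TRAP → ARM  → end ARM, accepted
w3: TRAP → SPIN → WARM → WARM → WARM → WARM → WARM → WARM → WARM → WARM  → end WARM, rejected
w4: TRAP → ARM → TRAP → ARM → ARM → ARM  → end ARM, accepted

2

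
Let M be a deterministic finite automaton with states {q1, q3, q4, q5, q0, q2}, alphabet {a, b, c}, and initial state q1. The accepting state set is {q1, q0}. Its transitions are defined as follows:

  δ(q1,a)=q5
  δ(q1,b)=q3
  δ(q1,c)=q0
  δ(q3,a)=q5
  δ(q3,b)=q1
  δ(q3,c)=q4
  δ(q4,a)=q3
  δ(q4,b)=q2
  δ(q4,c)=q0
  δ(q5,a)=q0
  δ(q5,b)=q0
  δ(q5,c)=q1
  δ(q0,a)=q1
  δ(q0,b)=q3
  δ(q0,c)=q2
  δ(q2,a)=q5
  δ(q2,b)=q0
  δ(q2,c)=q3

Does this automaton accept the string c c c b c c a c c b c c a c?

q1 → q0 → q2 → q3 → q1 → q0 → q2 → q5 → q1 → q0 → q3 → q4 → q0 → q1 → q0
End state q0 is accepting.

Yes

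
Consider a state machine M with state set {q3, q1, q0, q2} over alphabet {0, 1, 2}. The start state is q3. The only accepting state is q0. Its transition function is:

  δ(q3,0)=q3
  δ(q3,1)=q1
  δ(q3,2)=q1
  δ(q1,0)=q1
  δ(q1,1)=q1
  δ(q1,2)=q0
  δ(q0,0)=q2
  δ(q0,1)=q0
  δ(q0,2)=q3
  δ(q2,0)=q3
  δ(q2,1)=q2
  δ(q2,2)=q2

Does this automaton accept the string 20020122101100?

No

q3 → q1 → q1 → q1 → q0 → q2 → q2 → q2 → q2 → q2 → q3 → q1 → q1 → q1 → q1
End state q1 is not accepting.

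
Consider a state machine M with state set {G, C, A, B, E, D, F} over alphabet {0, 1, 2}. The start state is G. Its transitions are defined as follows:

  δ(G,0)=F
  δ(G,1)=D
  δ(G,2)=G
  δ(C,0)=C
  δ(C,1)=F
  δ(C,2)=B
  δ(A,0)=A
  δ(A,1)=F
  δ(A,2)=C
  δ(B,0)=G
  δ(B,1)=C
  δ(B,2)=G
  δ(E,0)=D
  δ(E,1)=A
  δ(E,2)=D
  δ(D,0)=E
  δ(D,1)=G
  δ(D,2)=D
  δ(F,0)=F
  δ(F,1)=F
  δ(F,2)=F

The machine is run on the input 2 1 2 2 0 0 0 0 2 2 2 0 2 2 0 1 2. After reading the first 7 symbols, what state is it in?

G → G → D → D → D → E → D → E
After 7 symbols: E.

E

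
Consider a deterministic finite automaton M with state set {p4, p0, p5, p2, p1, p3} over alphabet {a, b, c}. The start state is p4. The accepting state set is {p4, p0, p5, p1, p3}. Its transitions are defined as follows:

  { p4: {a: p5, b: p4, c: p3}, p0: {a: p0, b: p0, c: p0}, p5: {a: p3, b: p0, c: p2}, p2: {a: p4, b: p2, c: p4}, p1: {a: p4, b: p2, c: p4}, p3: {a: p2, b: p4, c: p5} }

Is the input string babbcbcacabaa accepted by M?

Trace: p4 -b-> p4 -a-> p5 -b-> p0 -b-> p0 -c-> p0 -b-> p0 -c-> p0 -a-> p0 -c-> p0 -a-> p0 -b-> p0 -a-> p0 -a-> p0
End state p0 is accepting.

Yes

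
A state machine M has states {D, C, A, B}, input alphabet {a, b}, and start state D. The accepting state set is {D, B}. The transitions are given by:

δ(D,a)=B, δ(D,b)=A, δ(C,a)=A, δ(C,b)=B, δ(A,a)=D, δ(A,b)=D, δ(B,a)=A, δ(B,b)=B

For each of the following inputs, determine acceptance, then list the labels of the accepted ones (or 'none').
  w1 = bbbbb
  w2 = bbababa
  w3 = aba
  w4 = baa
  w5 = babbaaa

w2, w4, w5

w1: Trace: D -b-> A -b-> D -b-> A -b-> D -b-> A  → end A, rejected
w2: Trace: D -b-> A -b-> D -a-> B -b-> B -a-> A -b-> D -a-> B  → end B, accepted
w3: Trace: D -a-> B -b-> B -a-> A  → end A, rejected
w4: Trace: D -b-> A -a-> D -a-> B  → end B, accepted
w5: Trace: D -b-> A -a-> D -b-> A -b-> D -a-> B -a-> A -a-> D  → end D, accepted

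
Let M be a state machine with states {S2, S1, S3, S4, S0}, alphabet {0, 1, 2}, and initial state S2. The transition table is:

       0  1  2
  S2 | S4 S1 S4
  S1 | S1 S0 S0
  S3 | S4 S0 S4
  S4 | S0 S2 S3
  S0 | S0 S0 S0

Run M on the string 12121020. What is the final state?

S2 → S1 → S0 → S0 → S0 → S0 → S0 → S0 → S0

S0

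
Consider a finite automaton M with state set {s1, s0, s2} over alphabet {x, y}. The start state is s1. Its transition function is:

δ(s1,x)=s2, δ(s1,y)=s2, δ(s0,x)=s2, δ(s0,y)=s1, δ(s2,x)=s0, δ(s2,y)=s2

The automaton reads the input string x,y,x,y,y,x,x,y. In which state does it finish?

Trace: s1 -x-> s2 -y-> s2 -x-> s0 -y-> s1 -y-> s2 -x-> s0 -x-> s2 -y-> s2

s2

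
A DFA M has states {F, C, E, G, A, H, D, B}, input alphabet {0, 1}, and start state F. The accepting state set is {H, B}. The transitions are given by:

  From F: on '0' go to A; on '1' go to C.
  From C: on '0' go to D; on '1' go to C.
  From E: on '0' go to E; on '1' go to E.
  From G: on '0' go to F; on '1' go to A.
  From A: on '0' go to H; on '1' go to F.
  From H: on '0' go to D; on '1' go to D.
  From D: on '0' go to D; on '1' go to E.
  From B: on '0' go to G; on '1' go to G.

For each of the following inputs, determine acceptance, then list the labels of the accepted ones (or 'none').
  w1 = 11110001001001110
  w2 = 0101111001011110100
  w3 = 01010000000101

none

w1:
  start at F
  read '1': F → C
  read '1': C → C
  read '1': C → C
  read '1': C → C
  read '0': C → D
  read '0': D → D
  read '0': D → D
  read '1': D → E
  read '0': E → E
  read '0': E → E
  read '1': E → E
  read '0': E → E
  read '0': E → E
  read '1': E → E
  read '1': E → E
  read '1': E → E
  read '0': E → E
  end E, rejected
w2:
  start at F
  read '0': F → A
  read '1': A → F
  read '0': F → A
  read '1': A → F
  read '1': F → C
  read '1': C → C
  read '1': C → C
  read '0': C → D
  read '0': D → D
  read '1': D → E
  read '0': E → E
  read '1': E → E
  read '1': E → E
  read '1': E → E
  read '1': E → E
  read '0': E → E
  read '1': E → E
  read '0': E → E
  read '0': E → E
  end E, rejected
w3:
  start at F
  read '0': F → A
  read '1': A → F
  read '0': F → A
  read '1': A → F
  read '0': F → A
  read '0': A → H
  read '0': H → D
  read '0': D → D
  read '0': D → D
  read '0': D → D
  read '0': D → D
  read '1': D → E
  read '0': E → E
  read '1': E → E
  end E, rejected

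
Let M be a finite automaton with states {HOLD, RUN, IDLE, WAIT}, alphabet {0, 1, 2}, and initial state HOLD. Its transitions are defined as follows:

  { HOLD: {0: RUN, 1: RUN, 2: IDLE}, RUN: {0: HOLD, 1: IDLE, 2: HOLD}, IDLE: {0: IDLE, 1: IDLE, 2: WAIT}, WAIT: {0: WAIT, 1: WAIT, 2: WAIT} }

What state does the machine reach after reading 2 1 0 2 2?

WAIT

start at HOLD
read '2': HOLD → IDLE
read '1': IDLE → IDLE
read '0': IDLE → IDLE
read '2': IDLE → WAIT
read '2': WAIT → WAIT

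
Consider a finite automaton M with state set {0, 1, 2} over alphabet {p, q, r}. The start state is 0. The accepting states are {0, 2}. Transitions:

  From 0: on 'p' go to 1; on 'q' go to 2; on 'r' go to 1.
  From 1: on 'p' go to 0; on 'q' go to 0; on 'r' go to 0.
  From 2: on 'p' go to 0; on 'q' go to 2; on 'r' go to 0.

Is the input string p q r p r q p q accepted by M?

Yes

start at 0
read 'p': 0 → 1
read 'q': 1 → 0
read 'r': 0 → 1
read 'p': 1 → 0
read 'r': 0 → 1
read 'q': 1 → 0
read 'p': 0 → 1
read 'q': 1 → 0
End state 0 is accepting.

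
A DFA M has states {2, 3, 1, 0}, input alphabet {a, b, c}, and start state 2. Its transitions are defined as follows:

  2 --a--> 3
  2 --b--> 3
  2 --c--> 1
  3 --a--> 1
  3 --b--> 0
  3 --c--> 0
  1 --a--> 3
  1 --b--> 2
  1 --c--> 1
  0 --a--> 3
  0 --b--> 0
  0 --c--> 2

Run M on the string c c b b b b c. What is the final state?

start at 2
read 'c': 2 → 1
read 'c': 1 → 1
read 'b': 1 → 2
read 'b': 2 → 3
read 'b': 3 → 0
read 'b': 0 → 0
read 'c': 0 → 2

2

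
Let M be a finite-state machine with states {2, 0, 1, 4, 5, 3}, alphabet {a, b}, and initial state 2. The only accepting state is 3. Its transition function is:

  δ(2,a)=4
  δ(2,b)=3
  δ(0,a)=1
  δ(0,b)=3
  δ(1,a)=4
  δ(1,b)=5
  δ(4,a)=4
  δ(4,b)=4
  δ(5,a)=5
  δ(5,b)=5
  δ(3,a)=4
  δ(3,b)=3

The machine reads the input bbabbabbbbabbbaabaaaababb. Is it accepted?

No

Trace: 2 -b-> 3 -b-> 3 -a-> 4 -b-> 4 -b-> 4 -a-> 4 -b-> 4 -b-> 4 -b-> 4 -b-> 4 -a-> 4 -b-> 4 -b-> 4 -b-> 4 -a-> 4 -a-> 4 -b-> 4 -a-> 4 -a-> 4 -a-> 4 -a-> 4 -b-> 4 -a-> 4 -b-> 4 -b-> 4
End state 4 is not accepting.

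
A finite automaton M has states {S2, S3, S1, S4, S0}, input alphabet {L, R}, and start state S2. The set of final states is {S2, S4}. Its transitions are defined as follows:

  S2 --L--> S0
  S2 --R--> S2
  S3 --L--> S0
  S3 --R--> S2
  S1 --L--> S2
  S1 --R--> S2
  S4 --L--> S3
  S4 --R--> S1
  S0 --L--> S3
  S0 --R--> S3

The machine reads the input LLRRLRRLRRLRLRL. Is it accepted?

No

S2 → S0 → S3 → S2 → S2 → S0 → S3 → S2 → S0 → S3 → S2 → S0 → S3 → S0 → S3 → S0
End state S0 is not accepting.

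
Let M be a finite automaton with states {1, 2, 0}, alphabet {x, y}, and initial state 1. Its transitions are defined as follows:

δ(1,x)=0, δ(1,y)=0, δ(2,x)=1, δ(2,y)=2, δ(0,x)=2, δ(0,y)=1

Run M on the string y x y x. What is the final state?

1

Trace: 1 -y-> 0 -x-> 2 -y-> 2 -x-> 1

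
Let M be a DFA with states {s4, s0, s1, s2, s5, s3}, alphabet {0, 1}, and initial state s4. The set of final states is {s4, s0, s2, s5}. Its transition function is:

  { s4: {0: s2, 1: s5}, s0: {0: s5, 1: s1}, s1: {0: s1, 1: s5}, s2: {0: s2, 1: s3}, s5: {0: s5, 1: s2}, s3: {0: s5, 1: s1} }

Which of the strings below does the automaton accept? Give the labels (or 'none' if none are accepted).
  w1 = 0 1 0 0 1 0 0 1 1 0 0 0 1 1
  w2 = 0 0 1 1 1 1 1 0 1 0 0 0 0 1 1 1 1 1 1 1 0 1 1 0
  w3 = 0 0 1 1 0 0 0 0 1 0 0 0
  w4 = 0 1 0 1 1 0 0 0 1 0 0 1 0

w1:
  start at s4
  read '0': s4 → s2
  read '1': s2 → s3
  read '0': s3 → s5
  read '0': s5 → s5
  read '1': s5 → s2
  read '0': s2 → s2
  read '0': s2 → s2
  read '1': s2 → s3
  read '1': s3 → s1
  read '0': s1 → s1
  read '0': s1 → s1
  read '0': s1 → s1
  read '1': s1 → s5
  read '1': s5 → s2
  end s2, accepted
w2:
  start at s4
  read '0': s4 → s2
  read '0': s2 → s2
  read '1': s2 → s3
  read '1': s3 → s1
  read '1': s1 → s5
  read '1': s5 → s2
  read '1': s2 → s3
  read '0': s3 → s5
  read '1': s5 → s2
  read '0': s2 → s2
  read '0': s2 → s2
  read '0': s2 → s2
  read '0': s2 → s2
  read '1': s2 → s3
  read '1': s3 → s1
  read '1': s1 → s5
  read '1': s5 → s2
  read '1': s2 → s3
  read '1': s3 → s1
  read '1': s1 → s5
  read '0': s5 → s5
  read '1': s5 → s2
  read '1': s2 → s3
  read '0': s3 → s5
  end s5, accepted
w3:
  start at s4
  read '0': s4 → s2
  read '0': s2 → s2
  read '1': s2 → s3
  read '1': s3 → s1
  read '0': s1 → s1
  read '0': s1 → s1
  read '0': s1 → s1
  read '0': s1 → s1
  read '1': s1 → s5
  read '0': s5 → s5
  read '0': s5 → s5
  read '0': s5 → s5
  end s5, accepted
w4:
  start at s4
  read '0': s4 → s2
  read '1': s2 → s3
  read '0': s3 → s5
  read '1': s5 → s2
  read '1': s2 → s3
  read '0': s3 → s5
  read '0': s5 → s5
  read '0': s5 → s5
  read '1': s5 → s2
  read '0': s2 → s2
  read '0': s2 → s2
  read '1': s2 → s3
  read '0': s3 → s5
  end s5, accepted

w1, w2, w3, w4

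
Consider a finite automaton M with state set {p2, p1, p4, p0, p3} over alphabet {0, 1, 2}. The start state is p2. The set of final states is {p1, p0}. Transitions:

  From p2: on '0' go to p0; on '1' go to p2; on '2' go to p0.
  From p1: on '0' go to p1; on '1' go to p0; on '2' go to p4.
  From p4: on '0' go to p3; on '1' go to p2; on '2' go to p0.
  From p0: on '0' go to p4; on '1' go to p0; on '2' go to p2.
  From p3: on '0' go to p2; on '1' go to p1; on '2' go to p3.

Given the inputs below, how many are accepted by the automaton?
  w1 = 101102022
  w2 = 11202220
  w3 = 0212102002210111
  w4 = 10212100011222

2

w1: Trace: p2 -1-> p2 -0-> p0 -1-> p0 -1-> p0 -0-> p4 -2-> p0 -0-> p4 -2-> p0 -2-> p2  → end p2, rejected
w2: Trace: p2 -1-> p2 -1-> p2 -2-> p0 -0-> p4 -2-> p0 -2-> p2 -2-> p0 -0-> p4  → end p4, rejected
w3: Trace: p2 -0-> p0 -2-> p2 -1-> p2 -2-> p0 -1-> p0 -0-> p4 -2-> p0 -0-> p4 -0-> p3 -2-> p3 -2-> p3 -1-> p1 -0-> p1 -1-> p0 -1-> p0 -1-> p0  → end p0, accepted
w4: Trace: p2 -1-> p2 -0-> p0 -2-> p2 -1-> p2 -2-> p0 -1-> p0 -0-> p4 -0-> p3 -0-> p2 -1-> p2 -1-> p2 -2-> p0 -2-> p2 -2-> p0  → end p0, accepted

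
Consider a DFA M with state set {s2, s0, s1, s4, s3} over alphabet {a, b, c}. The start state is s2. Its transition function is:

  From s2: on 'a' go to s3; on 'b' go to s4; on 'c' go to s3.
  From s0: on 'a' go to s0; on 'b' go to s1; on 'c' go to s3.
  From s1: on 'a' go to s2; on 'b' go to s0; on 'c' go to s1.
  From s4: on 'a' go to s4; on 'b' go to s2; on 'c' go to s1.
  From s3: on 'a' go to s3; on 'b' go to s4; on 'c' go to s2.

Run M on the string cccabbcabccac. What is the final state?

Trace: s2 -c-> s3 -c-> s2 -c-> s3 -a-> s3 -b-> s4 -b-> s2 -c-> s3 -a-> s3 -b-> s4 -c-> s1 -c-> s1 -a-> s2 -c-> s3

s3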